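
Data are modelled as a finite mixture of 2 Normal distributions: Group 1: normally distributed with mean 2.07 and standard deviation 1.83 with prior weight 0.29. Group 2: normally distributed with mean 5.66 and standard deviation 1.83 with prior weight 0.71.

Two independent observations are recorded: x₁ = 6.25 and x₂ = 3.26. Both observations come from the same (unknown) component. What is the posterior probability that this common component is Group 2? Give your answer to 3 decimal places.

By Bayes' theorem, P(k | x) = P(Z=k) f_k(x) / Σ_j P(Z=j) f_j(x).
Since both observations come from the same component, the likelihood for component k is f_k(x₁)·f_k(x₂).
  L_1 = [0.0160518] × [0.176456] = 0.00283245
  L_2 = [0.206961] × [0.0922513] = 0.0190924
Prior × likelihood for each component:
  P(Z=1)·L_1 = 0.29 × 0.00283245 = 0.00082141
  P(Z=2)·L_2 = 0.71 × 0.0190924 = 0.0135556
Sum: 0.00082141 + 0.0135556 = 0.014377
P(Group 2 | x₁, x₂) = 0.0135556 / 0.014377 ≈ 0.943

0.943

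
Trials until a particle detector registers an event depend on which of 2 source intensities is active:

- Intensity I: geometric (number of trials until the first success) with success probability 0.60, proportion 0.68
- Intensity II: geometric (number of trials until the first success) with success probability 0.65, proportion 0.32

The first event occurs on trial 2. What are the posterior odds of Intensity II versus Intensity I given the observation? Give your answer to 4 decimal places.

0.4461

The posterior odds equal the prior odds times the likelihood ratio: (π_i/π_j)·(f_i(x)/f_j(x)).
Component likelihoods at x = 2:
  f_I = 0.60·(1−0.60)^1 = 0.60·0.4 = 0.24
  f_II = 0.65·(1−0.65)^1 = 0.65·0.35 = 0.2275
0.0728 / 0.1632 ≈ 0.4461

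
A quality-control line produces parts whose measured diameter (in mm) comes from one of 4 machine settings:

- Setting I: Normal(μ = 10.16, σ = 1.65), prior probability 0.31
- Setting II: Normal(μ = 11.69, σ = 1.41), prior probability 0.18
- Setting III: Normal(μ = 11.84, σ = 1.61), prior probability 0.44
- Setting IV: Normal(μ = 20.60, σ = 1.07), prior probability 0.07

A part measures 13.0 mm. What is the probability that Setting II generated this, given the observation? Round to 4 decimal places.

Posterior ∝ prior × likelihood, so P(k | x) ∝ π_k f_k(x); normalise over all components.
Component likelihoods at x = 13.0 mm:
  p_I = 0.0549683
  p_II = 0.183761
  p_III = 0.191144
  p_IV = 4.13511e-12
Prior × likelihood for each component:
  π_I·p_I = 0.31 × 0.0549683 = 0.0170402
  π_II·p_II = 0.18 × 0.183761 = 0.0330769
  π_III·p_III = 0.44 × 0.191144 = 0.0841032
  π_IV·p_IV = 0.07 × 4.13511e-12 = 2.89458e-13
Marginal: 0.0170402 + 0.0330769 + 0.0841032 + 2.89458e-13 = 0.13422
P(Setting II | x) = 0.0330769 / 0.13422 ≈ 0.2464

0.2464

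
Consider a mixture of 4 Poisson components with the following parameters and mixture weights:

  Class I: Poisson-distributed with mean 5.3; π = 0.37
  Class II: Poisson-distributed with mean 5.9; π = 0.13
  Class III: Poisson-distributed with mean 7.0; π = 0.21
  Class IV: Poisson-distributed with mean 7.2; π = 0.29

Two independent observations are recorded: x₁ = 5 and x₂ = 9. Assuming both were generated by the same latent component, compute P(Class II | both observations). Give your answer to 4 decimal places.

The responsibility of component k is π_k f_k(x) divided by Σ_j π_j f_j(x).
Since both observations come from the same component, the likelihood for component k is f_k(x₁)·f_k(x₂).
  L_I = [0.173955] × [0.0453899] = 0.0078958
  L_II = [0.163208] × [0.0653985] = 0.0106736
  L_III = [0.127717] × [0.101405] = 0.0129511
  L_IV = [0.120382] × [0.106982] = 0.0128786
Prior × likelihood for each component:
  π_I·L_I = 0.37 × 0.0078958 = 0.00292145
  π_II·L_II = 0.13 × 0.0106736 = 0.00138756
  π_III·L_III = 0.21 × 0.0129511 = 0.00271972
  π_IV·L_IV = 0.29 × 0.0128786 = 0.00373481
Evidence: 0.00292145 + 0.00138756 + 0.00271972 + 0.00373481 = 0.0107635
P(Class II | x₁, x₂) ≈ 0.1289

0.1289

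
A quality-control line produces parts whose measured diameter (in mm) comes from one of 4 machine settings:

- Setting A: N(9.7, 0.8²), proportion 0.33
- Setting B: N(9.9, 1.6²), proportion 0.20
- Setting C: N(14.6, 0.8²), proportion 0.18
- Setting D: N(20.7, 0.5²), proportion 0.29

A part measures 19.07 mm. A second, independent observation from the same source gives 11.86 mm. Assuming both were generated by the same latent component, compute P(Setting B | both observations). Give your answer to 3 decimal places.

The responsibility of component k is π_k f_k(x) divided by Σ_j π_j f_j(x).
Since both observations come from the same component, the likelihood for component k is f_k(x₁)·f_k(x₂).
  L_A = [(1/(0.8·√(2π)))·exp(−(19.07−9.7)²/(2·0.8²)) = 0.498678·exp(-68.59133) = 8.10933e-31] × [0.0130262] = 1.05633e-32
  L_B = [(1/(1.6·√(2π)))·exp(−(19.07−9.9)²/(2·1.6²)) = 0.249339·exp(-16.42361) = 1.83698e-08] × [0.117743] = 2.16291e-09
  L_C = [(1/(0.8·√(2π)))·exp(−(19.07−14.6)²/(2·0.8²)) = 0.498678·exp(-15.61008) = 8.28799e-08] × [0.00141432] = 1.17219e-10
  L_D = [(1/(0.5·√(2π)))·exp(−(19.07−20.7)²/(2·0.5²)) = 0.797885·exp(-5.31380) = 0.00392813] × [1.06056e-68] = 4.16601e-71
Weight by the priors:
  π_A·L_A = 0.33 × 1.05633e-32 = 3.4859e-33
  π_B·L_B = 0.20 × 2.16291e-09 = 4.32583e-10
  π_C·L_C = 0.18 × 1.17219e-10 = 2.10993e-11
  π_D·L_D = 0.29 × 4.16601e-71 = 1.20814e-71
Marginal: 3.4859e-33 + 4.32583e-10 + 2.10993e-11 + 1.20814e-71 = 4.53682e-10
P(Setting B | data) = 4.32583e-10 / 4.53682e-10 ≈ 0.953

0.953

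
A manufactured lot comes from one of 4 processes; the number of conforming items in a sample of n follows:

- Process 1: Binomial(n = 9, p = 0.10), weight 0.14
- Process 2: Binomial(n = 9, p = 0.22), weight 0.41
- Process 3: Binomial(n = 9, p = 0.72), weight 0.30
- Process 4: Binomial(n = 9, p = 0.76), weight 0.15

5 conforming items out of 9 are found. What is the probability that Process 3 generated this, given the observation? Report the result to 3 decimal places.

P(component k | x) = w_k·f_k(x) / marginal(x), where marginal(x) = Σ_j w_j·f_j(x).
Evaluate each component's likelihood at the observed value:
  p_1 = 0.000826686
  p_2 = 0.024036
  p_3 = 0.149853
  p_4 = 0.105995
Weight by the priors:
  w_1·p_1 = 0.14 × 0.000826686 = 0.000115736
  w_2·p_2 = 0.41 × 0.024036 = 0.00985476
  w_3·p_3 = 0.30 × 0.149853 = 0.0449559
  w_4·p_4 = 0.15 × 0.105995 = 0.0158992
Denominator: 0.000115736 + 0.00985476 + 0.0449559 + 0.0158992 = 0.0708256
P(Process 3 | data) ≈ 0.635

0.635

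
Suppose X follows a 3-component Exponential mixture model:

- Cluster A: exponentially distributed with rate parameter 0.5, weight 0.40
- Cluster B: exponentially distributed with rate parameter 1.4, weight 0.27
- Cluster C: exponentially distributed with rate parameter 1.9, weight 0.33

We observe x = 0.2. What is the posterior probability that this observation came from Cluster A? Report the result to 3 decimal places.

P(component k | x) = w_k·f_k(x) / marginal(x), where marginal(x) = Σ_j w_j·f_j(x).
Exponential densities:
  p_A = 0.452419
  p_B = 1.0581
  p_C = 1.29934
Prior × likelihood for each component:
  w_A·p_A = 0.40 × 0.452419 = 0.180967
  w_B·p_B = 0.27 × 1.0581 = 0.285686
  w_C·p_C = 0.33 × 1.29934 = 0.428781
Normaliser: 0.180967 + 0.285686 + 0.428781 = 0.895435
So the posterior for Cluster A is 0.180967 / 0.895435 ≈ 0.202.

0.202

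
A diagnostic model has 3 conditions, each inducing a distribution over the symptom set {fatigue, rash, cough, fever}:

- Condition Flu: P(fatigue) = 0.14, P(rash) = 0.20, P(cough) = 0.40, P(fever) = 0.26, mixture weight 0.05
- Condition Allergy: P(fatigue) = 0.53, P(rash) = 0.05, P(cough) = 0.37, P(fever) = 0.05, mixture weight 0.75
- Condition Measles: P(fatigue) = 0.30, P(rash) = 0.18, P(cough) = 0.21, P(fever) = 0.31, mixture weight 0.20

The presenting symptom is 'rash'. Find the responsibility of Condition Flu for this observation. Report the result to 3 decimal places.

The responsibility of component k is P(Z=k) f_k(x) divided by Σ_j P(Z=j) f_j(x).
Evaluate each component's likelihood at the observed value:
  p_Flu = P(rash | comp) = 0.20
  p_Allergy = P(rash | comp) = 0.05
  p_Measles = P(rash | comp) = 0.18
Unnormalised posteriors:
  P(Z=Flu)·p_Flu = 0.05 × 0.2 = 0.01
  P(Z=Allergy)·p_Allergy = 0.75 × 0.05 = 0.0375
  P(Z=Measles)·p_Measles = 0.20 × 0.18 = 0.036
Marginal: 0.01 + 0.0375 + 0.036 = 0.0835
P(Condition Flu | data) = 0.01 / 0.0835 ≈ 0.120

0.120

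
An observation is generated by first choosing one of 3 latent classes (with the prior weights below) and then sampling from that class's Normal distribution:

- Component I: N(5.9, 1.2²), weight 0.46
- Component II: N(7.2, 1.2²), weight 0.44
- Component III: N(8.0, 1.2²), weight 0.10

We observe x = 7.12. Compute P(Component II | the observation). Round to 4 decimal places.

0.5559

By Bayes' theorem, P(k | x) = π_k f_k(x) / Σ_j π_j f_j(x).
Evaluate each component's likelihood at the observed value:
  f_I = (1/(1.2·√(2π)))·exp(−(7.12−5.9)²/(2·1.2²)) = 0.332452·exp(-0.51681) = 0.198282
  f_II = (1/(1.2·√(2π)))·exp(−(7.12−7.2)²/(2·1.2²)) = 0.332452·exp(-0.00222) = 0.331714
  f_III = (1/(1.2·√(2π)))·exp(−(7.12−8.0)²/(2·1.2²)) = 0.332452·exp(-0.26889) = 0.254069
Prior × likelihood for each component:
  π_I·f_I = 0.46 × 0.198282 = 0.0912097
  π_II·f_II = 0.44 × 0.331714 = 0.145954
  π_III·f_III = 0.10 × 0.254069 = 0.0254069
Normaliser: 0.0912097 + 0.145954 + 0.0254069 = 0.262571
P(Component II | the observation) = 0.145954 / 0.262571 ≈ 0.5559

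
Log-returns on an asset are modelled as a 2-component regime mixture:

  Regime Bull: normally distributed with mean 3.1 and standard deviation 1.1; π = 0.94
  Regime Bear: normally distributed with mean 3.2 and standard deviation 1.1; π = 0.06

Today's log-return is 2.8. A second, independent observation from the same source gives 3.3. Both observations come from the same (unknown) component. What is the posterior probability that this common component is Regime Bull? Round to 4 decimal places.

By Bayes' theorem, P(k | x) = P(Z=k) f_k(x) / Σ_j P(Z=j) f_j(x).
Since both observations come from the same component, the likelihood for component k is f_k(x₁)·f_k(x₂).
  p_Bull = [(1/(1.1·√(2π)))·exp(−(2.8−3.1)²/(2·1.1²)) = 0.362675·exp(-0.03719) = 0.349435] × [0.356729] = 0.124654
  p_Bear = [(1/(1.1·√(2π)))·exp(−(2.8−3.2)²/(2·1.1²)) = 0.362675·exp(-0.06612) = 0.339472] × [0.361179] = 0.12261
Unnormalised posteriors:
  P(Z=Bull)·p_Bull = 0.94 × 0.124654 = 0.117174
  P(Z=Bear)·p_Bear = 0.06 × 0.12261 = 0.00735661
Marginal: 0.117174 + 0.00735661 = 0.124531
P(Regime Bull | x₁,x₂) = 0.117174 / 0.124531 ≈ 0.9409

0.9409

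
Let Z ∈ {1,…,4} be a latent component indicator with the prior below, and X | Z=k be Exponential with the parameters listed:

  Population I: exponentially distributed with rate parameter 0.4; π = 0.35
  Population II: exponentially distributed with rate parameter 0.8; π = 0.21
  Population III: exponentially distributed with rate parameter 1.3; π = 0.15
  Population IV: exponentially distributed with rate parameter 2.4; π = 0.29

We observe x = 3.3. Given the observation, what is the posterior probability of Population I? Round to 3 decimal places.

0.715

Apply Bayes' rule: the posterior for each component is proportional to its prior times its likelihood at x.
Evaluate each component's likelihood at the observed value:
  p_I = 0.4·e^(−0.4·3.3) = 0.4·e^(−1.3200) = 0.106854
  p_II = 0.8·e^(−0.8·3.3) = 0.8·e^(−2.6400) = 0.057089
  p_III = 1.3·e^(−1.3·3.3) = 1.3·e^(−4.2900) = 0.0178164
  p_IV = 2.4·e^(−2.4·3.3) = 2.4·e^(−7.9200) = 0.000872166
Prior × likelihood for each component:
  w_I·p_I = 0.35 × 0.106854 = 0.0373989
  w_II·p_II = 0.21 × 0.057089 = 0.0119887
  w_III·p_III = 0.15 × 0.0178164 = 0.00267246
  w_IV·p_IV = 0.29 × 0.000872166 = 0.000252928
Denominator: 0.0373989 + 0.0119887 + 0.00267246 + 0.000252928 = 0.052313
Responsibility of Population I: 0.0373989 / 0.052313 ≈ 0.715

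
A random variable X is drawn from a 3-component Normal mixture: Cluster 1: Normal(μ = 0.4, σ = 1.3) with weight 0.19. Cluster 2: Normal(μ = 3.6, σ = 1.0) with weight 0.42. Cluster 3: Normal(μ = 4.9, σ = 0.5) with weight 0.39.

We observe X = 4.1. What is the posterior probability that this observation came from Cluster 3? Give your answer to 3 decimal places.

The responsibility of component k is P(Z=k) f_k(x) divided by Σ_j P(Z=j) f_j(x).
Normal densities:
  L_1 = 0.00534497
  L_2 = 0.352065
  L_3 = 0.221842
Multiply by the mixture weights:
  P(Z=1)·L_1 = 0.19 × 0.00534497 = 0.00101555
  P(Z=2)·L_2 = 0.42 × 0.352065 = 0.147867
  P(Z=3)·L_3 = 0.39 × 0.221842 = 0.0865183
Evidence: 0.00101555 + 0.147867 + 0.0865183 = 0.235401
P(Cluster 3 | the observation) ≈ 0.368

0.368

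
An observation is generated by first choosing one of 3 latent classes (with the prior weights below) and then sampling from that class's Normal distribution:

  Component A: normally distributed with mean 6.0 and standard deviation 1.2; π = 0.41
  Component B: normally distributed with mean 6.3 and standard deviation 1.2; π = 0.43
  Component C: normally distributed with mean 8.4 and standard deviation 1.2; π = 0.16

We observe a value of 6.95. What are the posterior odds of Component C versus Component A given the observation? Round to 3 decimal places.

The posterior odds equal the prior odds times the likelihood ratio: (π_i/π_j)·(f_i(x)/f_j(x)).
Evaluate each component's likelihood at the observed value:
  p_A = (1/(1.2·√(2π)))·exp(−(6.95−6.0)²/(2·1.2²)) = 0.332452·exp(-0.31337) = 0.243016
  p_B = (1/(1.2·√(2π)))·exp(−(6.95−6.3)²/(2·1.2²)) = 0.332452·exp(-0.14670) = 0.287089
  p_C = (1/(1.2·√(2π)))·exp(−(6.95−8.4)²/(2·1.2²)) = 0.332452·exp(-0.73003) = 0.160206
Odds = (0.16/0.41) × (0.160206/0.243016) = 0.390244 × 0.659241 ≈ 0.257

0.257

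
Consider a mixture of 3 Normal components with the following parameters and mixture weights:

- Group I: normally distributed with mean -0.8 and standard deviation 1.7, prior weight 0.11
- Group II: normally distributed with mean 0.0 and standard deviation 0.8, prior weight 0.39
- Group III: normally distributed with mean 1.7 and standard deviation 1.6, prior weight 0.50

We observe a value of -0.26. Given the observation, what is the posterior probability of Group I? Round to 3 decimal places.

Apply Bayes' rule: the posterior for each component is proportional to its prior times its likelihood at x.
Evaluate each component's likelihood at the observed value:
  L_I = (1/(1.7·√(2π)))·exp(−(-0.26−-0.8)²/(2·1.7²)) = 0.234672·exp(-0.05045) = 0.223126
  L_II = (1/(0.8·√(2π)))·exp(−(-0.26−0.0)²/(2·0.8²)) = 0.498678·exp(-0.05281) = 0.473025
  L_III = (1/(1.6·√(2π)))·exp(−(-0.26−1.7)²/(2·1.6²)) = 0.249339·exp(-0.75031) = 0.117743
Unnormalised posteriors:
  π_I·L_I = 0.11 × 0.223126 = 0.0245439
  π_II·L_II = 0.39 × 0.473025 = 0.18448
  π_III·L_III = 0.50 × 0.117743 = 0.0588713
Evidence: 0.0245439 + 0.18448 + 0.0588713 = 0.267895
P(Group I | the observation) = 0.0245439 / 0.267895 ≈ 0.092

0.092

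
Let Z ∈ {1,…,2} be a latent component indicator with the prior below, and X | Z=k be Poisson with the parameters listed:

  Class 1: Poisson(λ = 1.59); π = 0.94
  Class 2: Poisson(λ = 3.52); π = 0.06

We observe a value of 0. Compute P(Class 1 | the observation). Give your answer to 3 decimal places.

By Bayes' theorem, P(k | x) = π_k f_k(x) / Σ_j π_j f_j(x).
Evaluate each component's likelihood at the observed value:
  p_1 = 0.203926
  p_2 = 0.0295994
Multiply by the mixture weights:
  π_1·p_1 = 0.94 × 0.203926 = 0.19169
  π_2·p_2 = 0.06 × 0.0295994 = 0.00177597
Marginal: 0.19169 + 0.00177597 = 0.193466
Responsibility of Class 1: 0.19169 / 0.193466 ≈ 0.991

0.991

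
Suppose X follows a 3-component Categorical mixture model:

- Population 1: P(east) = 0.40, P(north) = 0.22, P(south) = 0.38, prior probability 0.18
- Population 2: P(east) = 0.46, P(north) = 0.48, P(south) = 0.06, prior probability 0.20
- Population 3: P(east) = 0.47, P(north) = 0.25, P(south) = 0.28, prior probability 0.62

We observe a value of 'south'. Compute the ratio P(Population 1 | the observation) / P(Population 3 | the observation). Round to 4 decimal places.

Posterior odds = (P(Z=i) f_i(x)) / (P(Z=j) f_j(x)); the normalising sum cancels.
Component likelihoods at x = 'south':
  p_1 = P(south | comp) = 0.38
  p_2 = P(south | comp) = 0.06
  p_3 = P(south | comp) = 0.28
Posterior odds = (P(Z=1)·p_1) / (P(Z=3)·p_3) = (0.18·0.38) / (0.62·0.28) = 0.0684 / 0.1736 ≈ 0.3940

0.3940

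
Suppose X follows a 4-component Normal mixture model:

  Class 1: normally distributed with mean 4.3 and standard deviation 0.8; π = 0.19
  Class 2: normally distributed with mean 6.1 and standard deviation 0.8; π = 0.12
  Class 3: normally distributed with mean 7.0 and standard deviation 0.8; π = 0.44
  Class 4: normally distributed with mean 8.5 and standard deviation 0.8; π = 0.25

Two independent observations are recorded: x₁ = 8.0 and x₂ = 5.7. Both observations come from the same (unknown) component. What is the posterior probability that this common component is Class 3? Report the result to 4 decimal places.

P(component k | x) = P(Z=k)·f_k(x) / marginal(x), where marginal(x) = Σ_j P(Z=j)·f_j(x).
Since both observations come from the same component, the likelihood for component k is f_k(x₁)·f_k(x₂).
  p_1 = [(1/(0.8·√(2π)))·exp(−(8.0−4.3)²/(2·0.8²)) = 0.498678·exp(-10.69531) = 1.12955e-05] × [0.107847] = 1.21818e-06
  p_2 = [(1/(0.8·√(2π)))·exp(−(8.0−6.1)²/(2·0.8²)) = 0.498678·exp(-2.82031) = 0.0297149] × [0.440082] = 0.013077
  p_3 = [(1/(0.8·√(2π)))·exp(−(8.0−7.0)²/(2·0.8²)) = 0.498678·exp(-0.78125) = 0.228311] × [0.133173] = 0.0304049
  p_4 = [(1/(0.8·√(2π)))·exp(−(8.0−8.5)²/(2·0.8²)) = 0.498678·exp(-0.19531) = 0.410201] × [0.00109085] = 0.000447469
Prior × likelihood for each component:
  P(Z=1)·p_1 = 0.19 × 1.21818e-06 = 2.31454e-07
  P(Z=2)·p_2 = 0.12 × 0.013077 = 0.00156924
  P(Z=3)·p_3 = 0.44 × 0.0304049 = 0.0133781
  P(Z=4)·p_4 = 0.25 × 0.000447469 = 0.000111867
Denominator: 2.31454e-07 + 0.00156924 + 0.0133781 + 0.000111867 = 0.0150595
P(Class 3 | x₁, x₂) = 0.0133781 / 0.0150595 ≈ 0.8884

0.8884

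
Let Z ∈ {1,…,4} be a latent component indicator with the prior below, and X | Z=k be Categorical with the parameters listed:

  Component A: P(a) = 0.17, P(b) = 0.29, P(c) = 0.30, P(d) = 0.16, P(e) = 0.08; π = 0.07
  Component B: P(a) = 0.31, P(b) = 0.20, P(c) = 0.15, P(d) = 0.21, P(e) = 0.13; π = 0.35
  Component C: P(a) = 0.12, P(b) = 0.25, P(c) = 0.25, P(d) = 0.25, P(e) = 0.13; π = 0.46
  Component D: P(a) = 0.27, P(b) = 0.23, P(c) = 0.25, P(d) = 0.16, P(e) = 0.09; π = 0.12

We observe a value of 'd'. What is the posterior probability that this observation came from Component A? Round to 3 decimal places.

0.051

The responsibility of component k is w_k f_k(x) divided by Σ_j w_j f_j(x).
Categorical probabilities:
  L_A = P(d | comp) = 0.16
  L_B = P(d | comp) = 0.21
  L_C = P(d | comp) = 0.25
  L_D = P(d | comp) = 0.16
Weight by the priors:
  w_A·L_A = 0.07 × 0.16 = 0.0112
  w_B·L_B = 0.35 × 0.21 = 0.0735
  w_C·L_C = 0.46 × 0.25 = 0.115
  w_D·L_D = 0.12 × 0.16 = 0.0192
Sum: 0.0112 + 0.0735 + 0.115 + 0.0192 = 0.2189
So the posterior for Component A is 0.0112 / 0.2189 ≈ 0.051.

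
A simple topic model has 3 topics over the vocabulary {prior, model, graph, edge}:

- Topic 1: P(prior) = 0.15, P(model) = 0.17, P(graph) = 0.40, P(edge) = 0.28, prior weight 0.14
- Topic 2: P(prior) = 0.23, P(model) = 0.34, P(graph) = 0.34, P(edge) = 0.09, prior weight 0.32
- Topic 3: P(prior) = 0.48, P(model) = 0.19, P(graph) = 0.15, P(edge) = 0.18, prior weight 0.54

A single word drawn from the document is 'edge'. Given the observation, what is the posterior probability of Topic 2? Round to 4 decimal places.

0.1743

The responsibility of component k is π_k f_k(x) divided by Σ_j π_j f_j(x).
Component likelihoods at x = 'edge':
  p_1 = P(edge | comp) = 0.28
  p_2 = P(edge | comp) = 0.09
  p_3 = P(edge | comp) = 0.18
Unnormalised posteriors:
  π_1·p_1 = 0.14 × 0.28 = 0.0392
  π_2·p_2 = 0.32 × 0.09 = 0.0288
  π_3·p_3 = 0.54 × 0.18 = 0.0972
Normaliser: 0.0392 + 0.0288 + 0.0972 = 0.1652
Responsibility of Topic 2: 0.0288 / 0.1652 ≈ 0.1743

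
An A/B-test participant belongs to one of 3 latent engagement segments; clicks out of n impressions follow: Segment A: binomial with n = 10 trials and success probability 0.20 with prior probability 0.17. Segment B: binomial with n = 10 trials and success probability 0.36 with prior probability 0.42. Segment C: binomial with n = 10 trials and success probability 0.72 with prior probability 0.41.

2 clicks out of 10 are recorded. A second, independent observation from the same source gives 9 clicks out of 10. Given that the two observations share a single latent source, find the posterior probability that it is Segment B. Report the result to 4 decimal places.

0.4590

P(component k | x) = P(Z=k)·f_k(x) / marginal(x), where marginal(x) = Σ_j P(Z=j)·f_j(x).
Since both observations come from the same component, the likelihood for component k is f_k(x₁)·f_k(x₂).
  f_A = [0.30199] × [4.096e-06] = 1.23695e-06
  f_B = [0.164156] × [0.000649984] = 0.000106699
  f_C = [0.000881337] × [0.145596] = 0.000128319
Multiply by the mixture weights:
  P(Z=A)·f_A = 0.17 × 1.23695e-06 = 2.10282e-07
  P(Z=B)·f_B = 0.42 × 0.000106699 = 4.48135e-05
  P(Z=C)·f_C = 0.41 × 0.000128319 = 5.26109e-05
Sum: 2.10282e-07 + 4.48135e-05 + 5.26109e-05 = 9.76347e-05
P(Segment B | x₁, x₂) = 4.48135e-05 / 9.76347e-05 ≈ 0.4590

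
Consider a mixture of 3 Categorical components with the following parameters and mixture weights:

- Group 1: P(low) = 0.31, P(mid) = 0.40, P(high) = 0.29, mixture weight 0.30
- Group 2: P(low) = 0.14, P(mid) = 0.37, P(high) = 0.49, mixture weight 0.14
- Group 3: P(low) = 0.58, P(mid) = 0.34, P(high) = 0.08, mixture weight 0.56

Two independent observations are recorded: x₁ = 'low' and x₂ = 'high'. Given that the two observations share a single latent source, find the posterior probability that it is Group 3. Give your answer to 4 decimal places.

0.4154

By Bayes' theorem, P(k | x) = π_k f_k(x) / Σ_j π_j f_j(x).
Since both observations come from the same component, the likelihood for component k is f_k(x₁)·f_k(x₂).
  L_1 = [0.31] × [0.29] = 0.0899
  L_2 = [0.14] × [0.49] = 0.0686
  L_3 = [0.58] × [0.08] = 0.0464
Prior × likelihood for each component:
  π_1·L_1 = 0.30 × 0.0899 = 0.02697
  π_2·L_2 = 0.14 × 0.0686 = 0.009604
  π_3·L_3 = 0.56 × 0.0464 = 0.025984
Denominator: 0.02697 + 0.009604 + 0.025984 = 0.062558
P(Group 3 | x₁,x₂) = 0.025984 / 0.062558 ≈ 0.4154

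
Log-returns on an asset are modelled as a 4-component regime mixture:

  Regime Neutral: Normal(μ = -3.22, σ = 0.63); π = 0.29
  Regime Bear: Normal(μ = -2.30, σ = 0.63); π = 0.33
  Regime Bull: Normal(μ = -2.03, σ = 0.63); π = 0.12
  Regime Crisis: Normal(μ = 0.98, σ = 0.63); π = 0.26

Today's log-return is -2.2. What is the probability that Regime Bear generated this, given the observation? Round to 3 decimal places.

0.627

By Bayes' theorem, P(k | x) = π_k f_k(x) / Σ_j π_j f_j(x).
Component likelihoods at x = -2.2:
  p_Neutral = 0.170749
  p_Bear = 0.625314
  p_Bull = 0.610602
  p_Crisis = 1.85777e-06
Weight by the priors:
  π_Neutral·p_Neutral = 0.29 × 0.170749 = 0.0495172
  π_Bear·p_Bear = 0.33 × 0.625314 = 0.206354
  π_Bull·p_Bull = 0.12 × 0.610602 = 0.0732722
  π_Crisis·p_Crisis = 0.26 × 1.85777e-06 = 4.83021e-07
Marginal: 0.0495172 + 0.206354 + 0.0732722 + 4.83021e-07 = 0.329144
So the posterior for Regime Bear is 0.206354 / 0.329144 ≈ 0.627.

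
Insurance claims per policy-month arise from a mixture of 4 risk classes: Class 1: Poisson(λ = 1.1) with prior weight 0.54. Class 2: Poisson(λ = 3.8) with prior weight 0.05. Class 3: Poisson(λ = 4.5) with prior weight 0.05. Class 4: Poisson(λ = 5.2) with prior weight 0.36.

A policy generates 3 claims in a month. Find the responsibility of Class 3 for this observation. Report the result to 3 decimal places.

0.080

The responsibility of component k is w_k f_k(x) divided by Σ_j w_j f_j(x).
Evaluate each component's likelihood at the observed value:
  f_1 = e^(−1.1)·1.1^3/3! = 0.0738419
  f_2 = e^(−3.8)·3.8^3/3! = 0.204588
  f_3 = e^(−4.5)·4.5^3/3! = 0.168718
  f_4 = e^(−5.2)·5.2^3/3! = 0.129279
Weight by the priors:
  w_1·f_1 = 0.54 × 0.0738419 = 0.0398746
  w_2·f_2 = 0.05 × 0.204588 = 0.0102294
  w_3·f_3 = 0.05 × 0.168718 = 0.00843589
  w_4·f_4 = 0.36 × 0.129279 = 0.0465404
Sum: 0.0398746 + 0.0102294 + 0.00843589 + 0.0465404 = 0.10508
So the posterior for Class 3 is 0.00843589 / 0.10508 ≈ 0.080.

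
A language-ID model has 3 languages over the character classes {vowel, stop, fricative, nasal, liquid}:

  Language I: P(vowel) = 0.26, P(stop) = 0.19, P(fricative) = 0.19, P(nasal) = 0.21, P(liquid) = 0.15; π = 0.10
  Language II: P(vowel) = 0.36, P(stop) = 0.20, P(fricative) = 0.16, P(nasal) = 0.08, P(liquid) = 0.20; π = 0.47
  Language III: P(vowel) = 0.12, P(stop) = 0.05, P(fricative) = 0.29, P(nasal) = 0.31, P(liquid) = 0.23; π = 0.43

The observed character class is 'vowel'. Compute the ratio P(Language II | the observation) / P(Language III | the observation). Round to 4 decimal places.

3.2791

Posterior odds = (π_i f_i(x)) / (π_j f_j(x)); the normalising sum cancels.
Categorical probabilities:
  L_I = P(vowel | comp) = 0.26
  L_II = P(vowel | comp) = 0.36
  L_III = P(vowel | comp) = 0.12
Posterior odds = (π_II·L_II) / (π_III·L_III) = (0.47·0.36) / (0.43·0.12) = 0.1692 / 0.0516 ≈ 3.2791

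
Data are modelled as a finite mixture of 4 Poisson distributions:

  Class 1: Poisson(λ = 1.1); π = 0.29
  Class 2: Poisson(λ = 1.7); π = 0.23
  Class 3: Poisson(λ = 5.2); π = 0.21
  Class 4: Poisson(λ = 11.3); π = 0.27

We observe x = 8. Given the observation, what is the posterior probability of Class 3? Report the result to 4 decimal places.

0.4100

P(component k | x) = w_k·f_k(x) / marginal(x), where marginal(x) = Σ_j w_j·f_j(x).
Poisson probabilities:
  f_1 = 1.76969e-05
  f_2 = 0.000316061
  f_3 = 0.0731434
  f_4 = 0.0815792
Multiply by the mixture weights:
  w_1·f_1 = 0.29 × 1.76969e-05 = 5.1321e-06
  w_2·f_2 = 0.23 × 0.000316061 = 7.26939e-05
  w_3·f_3 = 0.21 × 0.0731434 = 0.0153601
  w_4·f_4 = 0.27 × 0.0815792 = 0.0220264
Evidence: 5.1321e-06 + 7.26939e-05 + 0.0153601 + 0.0220264 = 0.0374643
P(Class 3 | x) ≈ 0.4100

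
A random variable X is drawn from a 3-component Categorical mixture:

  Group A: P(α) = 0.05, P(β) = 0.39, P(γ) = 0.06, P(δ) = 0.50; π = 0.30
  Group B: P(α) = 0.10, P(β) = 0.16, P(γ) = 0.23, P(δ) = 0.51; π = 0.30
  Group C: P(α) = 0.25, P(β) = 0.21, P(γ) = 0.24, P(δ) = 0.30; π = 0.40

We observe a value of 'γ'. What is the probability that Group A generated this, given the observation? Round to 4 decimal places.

0.0984

By Bayes' theorem, P(k | x) = w_k f_k(x) / Σ_j w_j f_j(x).
Component likelihoods at x = 'γ':
  L_A = 0.06
  L_B = 0.23
  L_C = 0.24
Multiply by the mixture weights:
  w_A·L_A = 0.30 × 0.06 = 0.018
  w_B·L_B = 0.30 × 0.23 = 0.069
  w_C·L_C = 0.40 × 0.24 = 0.096
Denominator: 0.018 + 0.069 + 0.096 = 0.183
P(Group A | 'γ') ≈ 0.0984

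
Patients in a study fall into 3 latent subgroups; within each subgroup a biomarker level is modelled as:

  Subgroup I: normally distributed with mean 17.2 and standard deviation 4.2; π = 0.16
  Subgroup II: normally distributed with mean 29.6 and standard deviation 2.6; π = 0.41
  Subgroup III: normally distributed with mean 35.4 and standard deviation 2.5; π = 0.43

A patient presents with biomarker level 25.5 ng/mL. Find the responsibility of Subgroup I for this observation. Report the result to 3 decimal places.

0.106

The responsibility of component k is w_k f_k(x) divided by Σ_j w_j f_j(x).
Normal densities:
  L_I = 0.0134781
  L_II = 0.0442547
  L_III = 6.27703e-05
Prior × likelihood for each component:
  w_I·L_I = 0.16 × 0.0134781 = 0.0021565
  w_II·L_II = 0.41 × 0.0442547 = 0.0181444
  w_III·L_III = 0.43 × 6.27703e-05 = 2.69912e-05
Sum: 0.0021565 + 0.0181444 + 2.69912e-05 = 0.0203279
So the posterior for Subgroup I is 0.0021565 / 0.0203279 ≈ 0.106.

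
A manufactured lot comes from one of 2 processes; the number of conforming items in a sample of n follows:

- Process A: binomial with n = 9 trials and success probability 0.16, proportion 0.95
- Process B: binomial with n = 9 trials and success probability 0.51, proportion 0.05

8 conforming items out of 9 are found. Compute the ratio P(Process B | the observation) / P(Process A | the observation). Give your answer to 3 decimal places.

Only the two components matter; the odds are (w_i f_i(x)) / (w_j f_j(x)).
Evaluate each component's likelihood at the observed value:
  L_A = C(9,8)·0.16^8·0.84^1 = 9·4.29497e-07·0.84 = 3.247e-06
  L_B = C(9,8)·0.51^8·0.49^1 = 9·0.00457679·0.49 = 0.0201837
0.00100918 / 3.08465e-06 ≈ 327.163

327.163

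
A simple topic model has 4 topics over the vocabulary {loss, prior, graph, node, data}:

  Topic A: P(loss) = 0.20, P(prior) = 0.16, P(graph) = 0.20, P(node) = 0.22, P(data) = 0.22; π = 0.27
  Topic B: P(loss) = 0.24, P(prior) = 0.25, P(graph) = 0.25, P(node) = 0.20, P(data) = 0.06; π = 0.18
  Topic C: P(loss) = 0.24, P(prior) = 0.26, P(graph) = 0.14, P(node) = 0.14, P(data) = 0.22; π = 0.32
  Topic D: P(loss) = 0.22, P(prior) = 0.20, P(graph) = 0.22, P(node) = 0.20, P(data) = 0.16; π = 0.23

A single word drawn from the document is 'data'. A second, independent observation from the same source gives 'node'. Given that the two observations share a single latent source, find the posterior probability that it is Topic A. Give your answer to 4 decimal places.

0.4028

P(component k | x) = w_k·f_k(x) / marginal(x), where marginal(x) = Σ_j w_j·f_j(x).
Since both observations come from the same component, the likelihood for component k is f_k(x₁)·f_k(x₂).
  p_A = [P(data | comp) = 0.22] × [0.22] = 0.0484
  p_B = [P(data | comp) = 0.06] × [0.2] = 0.012
  p_C = [P(data | comp) = 0.22] × [0.14] = 0.0308
  p_D = [P(data | comp) = 0.16] × [0.2] = 0.032
Unnormalised posteriors:
  w_A·p_A = 0.27 × 0.0484 = 0.013068
  w_B·p_B = 0.18 × 0.012 = 0.00216
  w_C·p_C = 0.32 × 0.0308 = 0.009856
  w_D·p_D = 0.23 × 0.032 = 0.00736
Evidence: 0.013068 + 0.00216 + 0.009856 + 0.00736 = 0.032444
Responsibility of Topic A: 0.013068 / 0.032444 ≈ 0.4028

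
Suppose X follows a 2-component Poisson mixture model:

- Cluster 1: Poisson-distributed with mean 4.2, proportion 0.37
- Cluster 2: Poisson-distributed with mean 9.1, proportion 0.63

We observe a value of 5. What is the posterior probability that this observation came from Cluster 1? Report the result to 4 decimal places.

0.6229

The responsibility of component k is π_k f_k(x) divided by Σ_j π_j f_j(x).
Poisson probabilities:
  L_1 = e^(−4.2)·4.2^5/5! = 0.163316
  L_2 = e^(−9.1)·9.1^5/5! = 0.0580692
Weight by the priors:
  π_1·L_1 = 0.37 × 0.163316 = 0.0604269
  π_2·L_2 = 0.63 × 0.0580692 = 0.0365836
Denominator: 0.0604269 + 0.0365836 = 0.0970105
P(Cluster 1 | data) = 0.0604269 / 0.0970105 ≈ 0.6229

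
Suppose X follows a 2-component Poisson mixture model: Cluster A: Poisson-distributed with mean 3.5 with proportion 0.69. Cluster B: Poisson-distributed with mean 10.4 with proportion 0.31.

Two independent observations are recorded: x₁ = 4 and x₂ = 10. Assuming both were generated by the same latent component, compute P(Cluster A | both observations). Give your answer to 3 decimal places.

0.344

Apply Bayes' rule: the posterior for each component is proportional to its prior times its likelihood at x.
Since both observations come from the same component, the likelihood for component k is f_k(x₁)·f_k(x₂).
  p_A = [0.188812] × [0.00229555] = 0.000433428
  p_B = [0.014834] × [0.124139] = 0.00184148
Unnormalised posteriors:
  π_A·p_A = 0.69 × 0.000433428 = 0.000299065
  π_B·p_B = 0.31 × 0.00184148 = 0.000570859
Evidence: 0.000299065 + 0.000570859 = 0.000869924
P(Cluster A | x) = 0.000299065 / 0.000869924 ≈ 0.344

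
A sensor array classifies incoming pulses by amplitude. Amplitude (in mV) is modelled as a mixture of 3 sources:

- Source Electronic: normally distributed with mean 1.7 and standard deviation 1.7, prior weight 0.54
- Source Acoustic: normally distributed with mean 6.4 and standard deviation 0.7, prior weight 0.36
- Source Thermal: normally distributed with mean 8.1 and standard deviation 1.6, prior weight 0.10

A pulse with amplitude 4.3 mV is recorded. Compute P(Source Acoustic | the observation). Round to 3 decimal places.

P(component k | x) = π_k·f_k(x) / marginal(x), where marginal(x) = Σ_j π_j·f_j(x).
Normal densities:
  p_Electronic = (1/(1.7·√(2π)))·exp(−(4.3−1.7)²/(2·1.7²)) = 0.234672·exp(-1.16955) = 0.0728672
  p_Acoustic = (1/(0.7·√(2π)))·exp(−(4.3−6.4)²/(2·0.7²)) = 0.569918·exp(-4.50000) = 0.00633121
  p_Thermal = (1/(1.6·√(2π)))·exp(−(4.3−8.1)²/(2·1.6²)) = 0.249339·exp(-2.82031) = 0.0148574
Unnormalised posteriors:
  π_Electronic·p_Electronic = 0.54 × 0.0728672 = 0.0393483
  π_Acoustic·p_Acoustic = 0.36 × 0.00633121 = 0.00227924
  π_Thermal·p_Thermal = 0.10 × 0.0148574 = 0.00148574
Normaliser: 0.0393483 + 0.00227924 + 0.00148574 = 0.0431133
P(Source Acoustic | x) = 0.00227924 / 0.0431133 ≈ 0.053

0.053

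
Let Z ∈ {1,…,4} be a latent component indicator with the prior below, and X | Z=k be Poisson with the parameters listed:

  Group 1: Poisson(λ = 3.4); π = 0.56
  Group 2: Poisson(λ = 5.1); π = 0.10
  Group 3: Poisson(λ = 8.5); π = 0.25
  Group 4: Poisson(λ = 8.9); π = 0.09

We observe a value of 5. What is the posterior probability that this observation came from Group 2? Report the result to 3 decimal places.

P(component k | x) = π_k·f_k(x) / marginal(x), where marginal(x) = Σ_j π_j·f_j(x).
Poisson probabilities:
  f_1 = e^(−3.4)·3.4^5/5! = 0.126361
  f_2 = e^(−5.1)·5.1^5/5! = 0.175294
  f_3 = e^(−8.5)·8.5^5/5! = 0.0752333
  f_4 = e^(−8.9)·8.9^5/5! = 0.063467
Weight by the priors:
  π_1·f_1 = 0.56 × 0.126361 = 0.070762
  π_2·f_2 = 0.10 × 0.175294 = 0.0175294
  π_3·f_3 = 0.25 × 0.0752333 = 0.0188083
  π_4·f_4 = 0.09 × 0.063467 = 0.00571203
Normaliser: 0.070762 + 0.0175294 + 0.0188083 + 0.00571203 = 0.112812
P(Group 2 | the observation) ≈ 0.155

0.155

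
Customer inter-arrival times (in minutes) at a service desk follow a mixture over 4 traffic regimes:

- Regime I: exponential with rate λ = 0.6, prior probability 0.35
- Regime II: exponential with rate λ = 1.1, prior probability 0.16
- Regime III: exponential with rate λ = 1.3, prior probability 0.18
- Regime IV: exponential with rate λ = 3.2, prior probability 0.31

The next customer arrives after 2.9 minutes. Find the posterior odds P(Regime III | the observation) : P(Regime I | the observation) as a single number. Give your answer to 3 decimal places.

0.146

Only the two components matter; the odds are (π_i f_i(x)) / (π_j f_j(x)).
Component likelihoods at x = 2.9 minutes:
  f_I = 0.105312
  f_II = 0.0452891
  f_III = 0.0299677
  f_IV = 0.000298468
0.00539418 / 0.0368593 ≈ 0.146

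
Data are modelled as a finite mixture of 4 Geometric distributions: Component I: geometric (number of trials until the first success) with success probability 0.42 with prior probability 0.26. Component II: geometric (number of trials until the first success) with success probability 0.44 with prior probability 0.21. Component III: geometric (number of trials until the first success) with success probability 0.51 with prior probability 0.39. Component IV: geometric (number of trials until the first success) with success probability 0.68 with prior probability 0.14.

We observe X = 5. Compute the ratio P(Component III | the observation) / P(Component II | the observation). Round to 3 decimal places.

1.262

Since P(k|x) ∝ w_k f_k(x), the posterior odds are w_i f_i(x) / (w_j f_j(x)).
Geometric probabilities:
  f_I = 0.42·(1−0.42)^4 = 0.42·0.113165 = 0.0475293
  f_II = 0.44·(1−0.44)^4 = 0.44·0.098345 = 0.0432718
  f_III = 0.51·(1−0.51)^4 = 0.51·0.057648 = 0.0294005
  f_IV = 0.68·(1−0.68)^4 = 0.68·0.0104858 = 0.00713032
0.0114662 / 0.00908707 ≈ 1.262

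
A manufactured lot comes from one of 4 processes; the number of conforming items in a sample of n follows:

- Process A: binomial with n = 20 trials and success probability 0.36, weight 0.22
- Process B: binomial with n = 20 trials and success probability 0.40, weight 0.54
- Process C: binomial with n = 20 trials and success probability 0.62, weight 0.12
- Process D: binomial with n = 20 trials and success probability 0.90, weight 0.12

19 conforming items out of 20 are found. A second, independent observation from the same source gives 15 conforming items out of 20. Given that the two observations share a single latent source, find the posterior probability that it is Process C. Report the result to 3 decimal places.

0.009

Posterior ∝ prior × likelihood, so P(k | x) ∝ P(Z=k) f_k(x); normalise over all components.
Since both observations come from the same component, the likelihood for component k is f_k(x₁)·f_k(x₂).
  p_A = [4.75289e-08] × [0.000368028] = 1.7492e-11
  p_B = [3.29853e-07] × [0.00129449] = 4.26993e-10
  p_C = [0.000863487] × [0.0944576] = 8.15629e-05
  p_D = [0.27017] × [0.0319214] = 0.00862421
Weight by the priors:
  P(Z=A)·p_A = 0.22 × 1.7492e-11 = 3.84823e-12
  P(Z=B)·p_B = 0.54 × 4.26993e-10 = 2.30576e-10
  P(Z=C)·p_C = 0.12 × 8.15629e-05 = 9.78755e-06
  P(Z=D)·p_D = 0.12 × 0.00862421 = 0.0010349
Evidence: 3.84823e-12 + 2.30576e-10 + 9.78755e-06 + 0.0010349 = 0.00104469
P(Process C | x₁,x₂) ≈ 0.009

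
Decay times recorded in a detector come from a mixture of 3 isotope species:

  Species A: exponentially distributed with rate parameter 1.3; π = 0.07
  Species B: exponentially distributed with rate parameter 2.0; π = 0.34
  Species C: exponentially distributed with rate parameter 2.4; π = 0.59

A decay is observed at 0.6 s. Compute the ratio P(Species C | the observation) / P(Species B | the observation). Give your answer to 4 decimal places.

1.6380

Posterior odds = (π_i f_i(x)) / (π_j f_j(x)); the normalising sum cancels.
Exponential densities:
  L_A = 0.595928
  L_B = 0.602388
  L_C = 0.568627
Posterior odds = (π_C·L_C) / (π_B·L_B) = (0.59·0.568627) / (0.34·0.602388) = 0.33549 / 0.204812 ≈ 1.6380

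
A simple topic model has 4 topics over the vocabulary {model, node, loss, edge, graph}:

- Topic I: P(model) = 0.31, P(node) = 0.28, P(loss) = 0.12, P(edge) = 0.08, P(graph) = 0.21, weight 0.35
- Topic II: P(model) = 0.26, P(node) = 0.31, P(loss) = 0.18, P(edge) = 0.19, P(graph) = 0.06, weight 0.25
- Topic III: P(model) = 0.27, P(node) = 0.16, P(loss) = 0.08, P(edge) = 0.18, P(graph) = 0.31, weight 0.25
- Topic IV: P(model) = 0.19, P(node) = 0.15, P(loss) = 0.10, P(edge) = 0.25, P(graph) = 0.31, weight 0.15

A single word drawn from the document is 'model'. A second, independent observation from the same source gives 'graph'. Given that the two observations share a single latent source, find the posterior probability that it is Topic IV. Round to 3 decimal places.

Apply Bayes' rule: the posterior for each component is proportional to its prior times its likelihood at x.
Since both observations come from the same component, the likelihood for component k is f_k(x₁)·f_k(x₂).
  L_I = [0.31] × [0.21] = 0.0651
  L_II = [0.26] × [0.06] = 0.0156
  L_III = [0.27] × [0.31] = 0.0837
  L_IV = [0.19] × [0.31] = 0.0589
Weight by the priors:
  π_I·L_I = 0.35 × 0.0651 = 0.022785
  π_II·L_II = 0.25 × 0.0156 = 0.0039
  π_III·L_III = 0.25 × 0.0837 = 0.020925
  π_IV·L_IV = 0.15 × 0.0589 = 0.008835
Marginal: 0.022785 + 0.0039 + 0.020925 + 0.008835 = 0.056445
So the posterior for Topic IV is 0.008835 / 0.056445 ≈ 0.157.

0.157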